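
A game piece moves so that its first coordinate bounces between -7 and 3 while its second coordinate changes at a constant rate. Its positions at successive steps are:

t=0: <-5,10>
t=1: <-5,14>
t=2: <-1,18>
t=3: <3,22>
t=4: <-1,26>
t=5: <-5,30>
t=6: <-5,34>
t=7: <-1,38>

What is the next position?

<3,42>

The first coordinate travels 4 per step and bounces off the walls at -7 and 3.
  step 8: -1 → 3
The second coordinate changes by +4 each step: at step 8 it is 42.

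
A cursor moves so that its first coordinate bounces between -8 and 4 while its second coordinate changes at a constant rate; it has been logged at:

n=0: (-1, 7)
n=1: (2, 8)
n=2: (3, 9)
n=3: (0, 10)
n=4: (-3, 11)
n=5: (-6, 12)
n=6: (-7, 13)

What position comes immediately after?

The first coordinate reflects between -8 and 4, moving 3 per step.
  step 7: -7 → -4
The second coordinate changes by +1 each step: at step 7 it is 14.

(-4, 14)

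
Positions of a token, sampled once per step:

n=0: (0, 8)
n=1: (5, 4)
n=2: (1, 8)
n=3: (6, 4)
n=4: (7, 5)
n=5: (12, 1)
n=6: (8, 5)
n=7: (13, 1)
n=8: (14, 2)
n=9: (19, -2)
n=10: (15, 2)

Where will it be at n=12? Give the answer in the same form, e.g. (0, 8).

Differencing gives (+5, -4), (-4, +4), (+5, -4), (+1, +1), (+5, -4), (-4, +4), (+5, -4), (+1, +1), (+5, -4), (-4, +4). This is the pattern (+5, -4), (-4, +4), (+5, -4), (+1, +1) repeated.
step 11: apply (+5, -4) → (20, -2)
step 12: apply (+1, +1) → (21, -1)

(21, -1)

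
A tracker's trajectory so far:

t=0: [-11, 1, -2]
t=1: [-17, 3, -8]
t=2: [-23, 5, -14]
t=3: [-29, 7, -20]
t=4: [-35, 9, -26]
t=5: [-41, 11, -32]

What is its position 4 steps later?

Constant displacement of [-6, +2, -6] per step.
step 6: [-41, 11, -32] + [-6, +2, -6] → [-47, 13, -38]
step 7: [-47, 13, -38] + [-6, +2, -6] → [-53, 15, -44]
step 8: [-53, 15, -44] + [-6, +2, -6] → [-59, 17, -50]
step 9: [-59, 17, -50] + [-6, +2, -6] → [-65, 19, -56]

[-65, 19, -56]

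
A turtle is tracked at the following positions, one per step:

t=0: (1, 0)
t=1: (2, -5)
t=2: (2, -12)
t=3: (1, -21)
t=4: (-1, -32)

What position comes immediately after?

Taking differences between consecutive positions: (+1, -5), (+0, -7), (-1, -9), (-2, -11). These grow by (-1, -2) each step.
step 5: (-1, -32) + (-3, -13) → (-4, -45)

(-4, -45)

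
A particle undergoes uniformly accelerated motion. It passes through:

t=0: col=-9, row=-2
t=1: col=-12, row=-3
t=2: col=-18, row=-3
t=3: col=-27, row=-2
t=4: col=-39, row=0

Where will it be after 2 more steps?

col=-72, row=7

First differences are (-3,-1), (-6,+0), (-9,+1), (-12,+2); their common second difference is (-3,+1) (constant acceleration).
step 5: col=-39, row=0 + (-15,+3) → col=-54, row=3
step 6: col=-54, row=3 + (-18,+4) → col=-72, row=7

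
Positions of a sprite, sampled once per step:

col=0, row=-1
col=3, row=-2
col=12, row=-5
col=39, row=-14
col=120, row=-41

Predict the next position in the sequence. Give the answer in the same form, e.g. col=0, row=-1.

Step-to-step displacements: (+3, -1), (+9, -3), (+27, -9), (+81, -27); each is 3× the previous.
step 5: col=120, row=-41 + (+243, -81) → col=363, row=-122

col=363, row=-122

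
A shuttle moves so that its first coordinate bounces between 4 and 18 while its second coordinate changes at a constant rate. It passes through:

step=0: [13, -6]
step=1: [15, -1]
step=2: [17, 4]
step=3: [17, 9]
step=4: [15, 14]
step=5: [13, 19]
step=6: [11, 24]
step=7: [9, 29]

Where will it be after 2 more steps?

[5, 39]

The first coordinate reflects between 4 and 18, moving 2 per step.
  step 8: 9 → 7
  step 9: 7 → 5
The second coordinate changes by +5 each step: at step 9 it is 39.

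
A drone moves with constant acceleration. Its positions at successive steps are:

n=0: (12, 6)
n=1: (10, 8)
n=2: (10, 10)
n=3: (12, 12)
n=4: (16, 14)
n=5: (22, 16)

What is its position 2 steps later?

Taking differences between consecutive positions: (-2, +2), (+0, +2), (+2, +2), (+4, +2), (+6, +2). These grow by (+2, +0) each step.
step 6: (22, 16) + (+8, +2) → (30, 18)
step 7: (30, 18) + (+10, +2) → (40, 20)

(40, 20)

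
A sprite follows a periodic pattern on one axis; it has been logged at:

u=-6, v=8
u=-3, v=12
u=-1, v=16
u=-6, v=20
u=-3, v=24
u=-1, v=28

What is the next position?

The u coordinate repeats the cycle [-6, -3, -1] with period 3; step 6 mod 3 = 0, giving -6.
The v coordinate changes by +4 each step, so at step 6 it is 8 + 6·(4) = 32.

u=-6, v=32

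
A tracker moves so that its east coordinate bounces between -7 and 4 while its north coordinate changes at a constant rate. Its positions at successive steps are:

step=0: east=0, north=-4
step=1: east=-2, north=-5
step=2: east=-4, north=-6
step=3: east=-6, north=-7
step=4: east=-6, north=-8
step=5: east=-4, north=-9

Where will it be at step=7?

The east coordinate travels 2 per step and bounces off the walls at -7 and 4.
  step 6: -4 → -2
  step 7: -2 → 0
The north coordinate changes by -1 each step: at step 7 it is -11.

east=0, north=-11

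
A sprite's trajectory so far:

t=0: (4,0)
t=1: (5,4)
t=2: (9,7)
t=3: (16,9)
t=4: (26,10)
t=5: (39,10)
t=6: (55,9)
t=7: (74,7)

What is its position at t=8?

(96,4)

Successive displacements: (+1,+4), (+4,+3), (+7,+2), (+10,+1), (+13,+0), (+16,-1), (+19,-2) — each changes by (+3,-1).
step 8: (74,7) + (+22,-3) → (96,4)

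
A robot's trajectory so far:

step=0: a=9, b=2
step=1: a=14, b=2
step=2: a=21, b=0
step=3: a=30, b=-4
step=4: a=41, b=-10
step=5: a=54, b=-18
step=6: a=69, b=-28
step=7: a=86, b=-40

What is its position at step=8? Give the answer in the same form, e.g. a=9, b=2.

a=105, b=-54

Successive displacements: (+5, +0), (+7, -2), (+9, -4), (+11, -6), (+13, -8), (+15, -10), (+17, -12) — each changes by (+2, -2).
step 8: a=86, b=-40 + (+19, -14) → a=105, b=-54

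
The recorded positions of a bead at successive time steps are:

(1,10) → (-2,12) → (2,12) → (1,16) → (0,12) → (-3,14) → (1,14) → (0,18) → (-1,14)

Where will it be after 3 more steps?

(-1,20)

The moves between consecutive positions are (-3,+2), (+4,+0), (-1,+4), (-1,-4), (-3,+2), (+4,+0), (-1,+4), (-1,-4); they repeat the 4-cycle [(-3,+2), (+4,+0), (-1,+4), (-1,-4)].
step 9: apply (-3,+2) → (-4,16)
step 10: apply (+4,+0) → (0,16)
step 11: apply (-1,+4) → (-1,20)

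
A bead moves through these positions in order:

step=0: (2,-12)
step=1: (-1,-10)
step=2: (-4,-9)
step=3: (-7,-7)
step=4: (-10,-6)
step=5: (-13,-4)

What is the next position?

(-16,-3)

Step-to-step displacements: (-3,+2), (-3,+1), (-3,+2), (-3,+1), (-3,+2) — a repeating cycle of length 2.
step 6: apply (-3,+1) → (-16,-3)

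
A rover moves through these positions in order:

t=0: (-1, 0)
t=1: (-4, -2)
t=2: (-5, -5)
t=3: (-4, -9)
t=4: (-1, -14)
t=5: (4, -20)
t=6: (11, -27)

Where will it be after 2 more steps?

(31, -44)

Taking differences between consecutive positions: (-3, -2), (-1, -3), (+1, -4), (+3, -5), (+5, -6), (+7, -7). These grow by (+2, -1) each step.
step 7: (11, -27) + (+9, -8) → (20, -35)
step 8: (20, -35) + (+11, -9) → (31, -44)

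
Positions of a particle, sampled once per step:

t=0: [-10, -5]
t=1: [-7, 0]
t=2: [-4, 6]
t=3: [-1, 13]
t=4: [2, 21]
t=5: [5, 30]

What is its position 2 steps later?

Successive displacements: [+3, +5], [+3, +6], [+3, +7], [+3, +8], [+3, +9] — each changes by [+0, +1].
step 6: [5, 30] + [+3, +10] → [8, 40]
step 7: [8, 40] + [+3, +11] → [11, 51]

[11, 51]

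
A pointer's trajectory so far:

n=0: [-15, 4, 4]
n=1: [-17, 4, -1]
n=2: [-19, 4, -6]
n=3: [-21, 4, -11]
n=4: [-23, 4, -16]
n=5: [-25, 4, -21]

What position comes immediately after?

The position changes by [-2, +0, -5] every step.
step 6: [-25, 4, -21] + [-2, +0, -5] → [-27, 4, -26]

[-27, 4, -26]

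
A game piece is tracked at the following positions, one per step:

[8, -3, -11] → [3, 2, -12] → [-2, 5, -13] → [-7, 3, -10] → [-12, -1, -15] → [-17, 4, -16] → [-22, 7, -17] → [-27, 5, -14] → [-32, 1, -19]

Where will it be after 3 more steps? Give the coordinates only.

Step-to-step displacements: [-5, +5, -1], [-5, +3, -1], [-5, -2, +3], [-5, -4, -5], [-5, +5, -1], [-5, +3, -1], [-5, -2, +3], [-5, -4, -5] — a repeating cycle of length 4.
step 9: apply [-5, +5, -1] → [-37, 6, -20]
step 10: apply [-5, +3, -1] → [-42, 9, -21]
step 11: apply [-5, -2, +3] → [-47, 7, -18]

[-47, 7, -18]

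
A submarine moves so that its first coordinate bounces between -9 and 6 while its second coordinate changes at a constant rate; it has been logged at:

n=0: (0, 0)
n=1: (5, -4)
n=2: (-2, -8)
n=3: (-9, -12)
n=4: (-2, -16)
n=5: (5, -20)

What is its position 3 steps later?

The first coordinate reflects between -9 and 6, moving 7 per step.
  step 6: 5 → 0
  step 7: 0 → -7
  step 8: -7 → -4
The second coordinate changes by -4 each step: at step 8 it is -32.

(-4, -32)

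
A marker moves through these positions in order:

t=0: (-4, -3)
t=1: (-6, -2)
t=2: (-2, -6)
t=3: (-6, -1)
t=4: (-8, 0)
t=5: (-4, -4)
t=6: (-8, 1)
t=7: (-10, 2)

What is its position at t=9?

Differencing gives (-2, +1), (+4, -4), (-4, +5), (-2, +1), (+4, -4), (-4, +5), (-2, +1). This is the pattern (-2, +1), (+4, -4), (-4, +5) repeated.
step 8: apply (+4, -4) → (-6, -2)
step 9: apply (-4, +5) → (-10, 3)

(-10, 3)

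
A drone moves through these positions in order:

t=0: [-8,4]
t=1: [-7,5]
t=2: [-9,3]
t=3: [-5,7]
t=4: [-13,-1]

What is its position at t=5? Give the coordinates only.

The jumps are [+1,+1], [-2,-2], [+4,+4], [-8,-8] — a geometric progression with ratio -2.
step 5: [-13,-1] + [+16,+16] → [3,15]

[3,15]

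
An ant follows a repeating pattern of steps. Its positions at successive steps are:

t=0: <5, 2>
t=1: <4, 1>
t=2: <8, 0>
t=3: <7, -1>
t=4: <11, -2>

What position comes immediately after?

Step-to-step displacements: <-1, -1>, <+4, -1>, <-1, -1>, <+4, -1> — a repeating cycle of length 2.
step 5: apply <-1, -1> → <10, -3>

<10, -3>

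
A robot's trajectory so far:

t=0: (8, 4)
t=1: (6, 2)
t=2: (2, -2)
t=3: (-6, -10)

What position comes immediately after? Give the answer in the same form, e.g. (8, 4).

Consecutive displacements (-2, -2), (-4, -4), (-8, -8) scale by a factor of 2 each step.
step 4: (-6, -10) + (-16, -16) → (-22, -26)

(-22, -26)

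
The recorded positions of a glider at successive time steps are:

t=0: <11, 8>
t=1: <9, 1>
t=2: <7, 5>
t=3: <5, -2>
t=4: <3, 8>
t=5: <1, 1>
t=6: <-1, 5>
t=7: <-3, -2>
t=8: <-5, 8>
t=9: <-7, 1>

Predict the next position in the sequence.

The first coordinate changes by -2 each step, so at step 10 it is 11 + 10·(-2) = -9.
The second coordinate repeats the cycle [8, 1, 5, -2] with period 4; step 10 mod 4 = 2, giving 5.

<-9, 5>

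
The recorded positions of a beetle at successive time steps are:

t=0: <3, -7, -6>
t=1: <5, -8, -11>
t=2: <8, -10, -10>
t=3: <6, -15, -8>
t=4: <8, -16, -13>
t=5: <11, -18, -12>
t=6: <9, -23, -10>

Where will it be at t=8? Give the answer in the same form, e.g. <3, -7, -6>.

Step-to-step displacements: <+2, -1, -5>, <+3, -2, +1>, <-2, -5, +2>, <+2, -1, -5>, <+3, -2, +1>, <-2, -5, +2> — a repeating cycle of length 3.
step 7: apply <+2, -1, -5> → <11, -24, -15>
step 8: apply <+3, -2, +1> → <14, -26, -14>

<14, -26, -14>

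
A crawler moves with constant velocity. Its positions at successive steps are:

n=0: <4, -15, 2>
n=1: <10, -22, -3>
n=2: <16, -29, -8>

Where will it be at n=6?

The position changes by <+6, -7, -5> every step.
step 3: <16, -29, -8> + <+6, -7, -5> → <22, -36, -13>
step 4: <22, -36, -13> + <+6, -7, -5> → <28, -43, -18>
step 5: <28, -43, -18> + <+6, -7, -5> → <34, -50, -23>
step 6: <34, -50, -23> + <+6, -7, -5> → <40, -57, -28>

<40, -57, -28>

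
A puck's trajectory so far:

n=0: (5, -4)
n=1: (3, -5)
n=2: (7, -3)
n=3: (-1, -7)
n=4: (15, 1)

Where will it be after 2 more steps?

The jumps are (-2, -1), (+4, +2), (-8, -4), (+16, +8) — a geometric progression with ratio -2.
step 5: (15, 1) + (-32, -16) → (-17, -15)
step 6: (-17, -15) + (+64, +32) → (47, 17)

(47, 17)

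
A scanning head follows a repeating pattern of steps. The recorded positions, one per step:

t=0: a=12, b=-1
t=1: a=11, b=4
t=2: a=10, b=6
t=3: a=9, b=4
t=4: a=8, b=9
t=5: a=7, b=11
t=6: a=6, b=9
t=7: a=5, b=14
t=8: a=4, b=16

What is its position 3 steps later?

a=1, b=21

Step-to-step displacements: (-1, +5), (-1, +2), (-1, -2), (-1, +5), (-1, +2), (-1, -2), (-1, +5), (-1, +2) — a repeating cycle of length 3.
step 9: apply (-1, -2) → a=3, b=14
step 10: apply (-1, +5) → a=2, b=19
step 11: apply (-1, +2) → a=1, b=21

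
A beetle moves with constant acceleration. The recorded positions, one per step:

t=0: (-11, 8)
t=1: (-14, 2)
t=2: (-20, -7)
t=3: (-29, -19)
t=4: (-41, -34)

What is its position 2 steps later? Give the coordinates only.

First differences are (-3, -6), (-6, -9), (-9, -12), (-12, -15); their common second difference is (-3, -3) (constant acceleration).
step 5: (-41, -34) + (-15, -18) → (-56, -52)
step 6: (-56, -52) + (-18, -21) → (-74, -73)

(-74, -73)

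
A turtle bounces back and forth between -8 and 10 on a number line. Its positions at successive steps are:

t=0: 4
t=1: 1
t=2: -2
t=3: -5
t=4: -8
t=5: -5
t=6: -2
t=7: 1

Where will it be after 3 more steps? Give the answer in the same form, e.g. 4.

10

The value travels 3 per step and bounces off the walls at -8 and 10.
  step 8: 1 → 4
  step 9: 4 → 7
  step 10: 7 → 10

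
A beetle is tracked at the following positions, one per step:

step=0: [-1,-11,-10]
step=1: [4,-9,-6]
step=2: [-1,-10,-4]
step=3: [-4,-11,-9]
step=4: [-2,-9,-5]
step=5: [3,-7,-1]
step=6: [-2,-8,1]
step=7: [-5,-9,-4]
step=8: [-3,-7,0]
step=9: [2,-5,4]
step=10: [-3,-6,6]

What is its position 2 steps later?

[-4,-5,5]

The moves between consecutive positions are [+5,+2,+4], [-5,-1,+2], [-3,-1,-5], [+2,+2,+4], [+5,+2,+4], [-5,-1,+2], [-3,-1,-5], [+2,+2,+4], [+5,+2,+4], [-5,-1,+2]; they repeat the 4-cycle [[+5,+2,+4], [-5,-1,+2], [-3,-1,-5], [+2,+2,+4]].
step 11: apply [-3,-1,-5] → [-6,-7,1]
step 12: apply [+2,+2,+4] → [-4,-5,5]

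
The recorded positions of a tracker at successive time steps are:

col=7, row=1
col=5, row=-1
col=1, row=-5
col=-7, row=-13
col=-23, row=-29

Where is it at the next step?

col=-55, row=-61

Consecutive displacements (-2, -2), (-4, -4), (-8, -8), (-16, -16) scale by a factor of 2 each step.
step 5: col=-23, row=-29 + (-32, -32) → col=-55, row=-61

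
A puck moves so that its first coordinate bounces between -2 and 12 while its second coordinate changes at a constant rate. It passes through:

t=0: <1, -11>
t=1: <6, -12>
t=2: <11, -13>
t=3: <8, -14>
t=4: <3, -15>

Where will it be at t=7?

The first coordinate reflects between -2 and 12, moving 5 per step.
  step 5: 3 → -2
  step 6: -2 → 3
  step 7: 3 → 8
The second coordinate changes by -1 each step: at step 7 it is -18.

<8, -18>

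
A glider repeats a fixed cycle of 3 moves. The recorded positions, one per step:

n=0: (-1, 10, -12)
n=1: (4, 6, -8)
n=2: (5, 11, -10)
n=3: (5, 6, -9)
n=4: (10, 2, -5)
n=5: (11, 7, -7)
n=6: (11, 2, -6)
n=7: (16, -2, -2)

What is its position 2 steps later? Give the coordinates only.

The moves between consecutive positions are (+5, -4, +4), (+1, +5, -2), (+0, -5, +1), (+5, -4, +4), (+1, +5, -2), (+0, -5, +1), (+5, -4, +4); they repeat the 3-cycle [(+5, -4, +4), (+1, +5, -2), (+0, -5, +1)].
step 8: apply (+1, +5, -2) → (17, 3, -4)
step 9: apply (+0, -5, +1) → (17, -2, -3)

(17, -2, -3)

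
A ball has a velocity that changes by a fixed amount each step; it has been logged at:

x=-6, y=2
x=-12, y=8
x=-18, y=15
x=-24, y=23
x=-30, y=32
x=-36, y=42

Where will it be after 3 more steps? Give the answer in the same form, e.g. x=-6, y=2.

Successive displacements: (-6, +6), (-6, +7), (-6, +8), (-6, +9), (-6, +10) — each changes by (+0, +1).
step 6: x=-36, y=42 + (-6, +11) → x=-42, y=53
step 7: x=-42, y=53 + (-6, +12) → x=-48, y=65
step 8: x=-48, y=65 + (-6, +13) → x=-54, y=78

x=-54, y=78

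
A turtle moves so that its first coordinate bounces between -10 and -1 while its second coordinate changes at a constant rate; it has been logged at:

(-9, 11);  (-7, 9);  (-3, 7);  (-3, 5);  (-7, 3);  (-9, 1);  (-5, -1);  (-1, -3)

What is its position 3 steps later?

The first coordinate reflects between -10 and -1, moving 4 per step.
  step 8: -1 → -5
  step 9: -5 → -9
  step 10: -9 → -7
The second coordinate changes by -2 each step: at step 10 it is -9.

(-7, -9)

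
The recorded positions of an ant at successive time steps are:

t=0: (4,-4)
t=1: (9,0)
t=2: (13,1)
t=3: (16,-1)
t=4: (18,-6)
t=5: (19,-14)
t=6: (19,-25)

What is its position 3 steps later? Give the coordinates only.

First differences are (+5,+4), (+4,+1), (+3,-2), (+2,-5), (+1,-8), (+0,-11); their common second difference is (-1,-3) (constant acceleration).
step 7: (19,-25) + (-1,-14) → (18,-39)
step 8: (18,-39) + (-2,-17) → (16,-56)
step 9: (16,-56) + (-3,-20) → (13,-76)

(13,-76)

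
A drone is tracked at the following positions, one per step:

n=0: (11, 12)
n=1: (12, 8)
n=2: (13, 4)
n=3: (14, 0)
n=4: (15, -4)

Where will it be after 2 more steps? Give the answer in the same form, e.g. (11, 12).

(17, -12)

Constant displacement of (+1, -4) per step.
step 5: (15, -4) + (+1, -4) → (16, -8)
step 6: (16, -8) + (+1, -4) → (17, -12)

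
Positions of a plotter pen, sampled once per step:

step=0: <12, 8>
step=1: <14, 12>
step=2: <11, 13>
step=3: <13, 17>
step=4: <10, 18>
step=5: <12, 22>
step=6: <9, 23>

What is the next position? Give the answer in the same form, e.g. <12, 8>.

<11, 27>

The moves between consecutive positions are <+2, +4>, <-3, +1>, <+2, +4>, <-3, +1>, <+2, +4>, <-3, +1>; they repeat the 2-cycle [<+2, +4>, <-3, +1>].
step 7: apply <+2, +4> → <11, 27>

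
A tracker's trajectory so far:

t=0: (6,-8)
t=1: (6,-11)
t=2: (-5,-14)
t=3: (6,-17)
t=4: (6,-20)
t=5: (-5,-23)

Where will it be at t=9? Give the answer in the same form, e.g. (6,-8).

The first coordinate repeats the cycle [6, 6, -5] with period 3; step 9 mod 3 = 0, giving 6.
The second coordinate changes by -3 each step, so at step 9 it is -8 + 9·(-3) = -35.

(6,-35)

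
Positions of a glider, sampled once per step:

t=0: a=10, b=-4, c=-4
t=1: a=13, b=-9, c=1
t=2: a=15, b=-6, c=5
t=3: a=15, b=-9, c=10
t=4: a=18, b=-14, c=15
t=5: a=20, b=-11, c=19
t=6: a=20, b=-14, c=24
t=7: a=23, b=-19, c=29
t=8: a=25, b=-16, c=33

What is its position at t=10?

a=28, b=-24, c=43

The moves between consecutive positions are (+3,-5,+5), (+2,+3,+4), (+0,-3,+5), (+3,-5,+5), (+2,+3,+4), (+0,-3,+5), (+3,-5,+5), (+2,+3,+4); they repeat the 3-cycle [(+3,-5,+5), (+2,+3,+4), (+0,-3,+5)].
step 9: apply (+0,-3,+5) → a=25, b=-19, c=38
step 10: apply (+3,-5,+5) → a=28, b=-24, c=43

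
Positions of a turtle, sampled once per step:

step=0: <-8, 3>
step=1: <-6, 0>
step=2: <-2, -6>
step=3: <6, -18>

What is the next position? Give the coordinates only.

<22, -42>

The jumps are <+2, -3>, <+4, -6>, <+8, -12> — a geometric progression with ratio 2.
step 4: <6, -18> + <+16, -24> → <22, -42>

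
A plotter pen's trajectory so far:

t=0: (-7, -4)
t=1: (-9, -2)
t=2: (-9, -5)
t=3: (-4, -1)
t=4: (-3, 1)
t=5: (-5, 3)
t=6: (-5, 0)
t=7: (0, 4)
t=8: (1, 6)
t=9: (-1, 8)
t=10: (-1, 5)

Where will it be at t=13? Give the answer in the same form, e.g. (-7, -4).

(3, 13)

Differencing gives (-2, +2), (+0, -3), (+5, +4), (+1, +2), (-2, +2), (+0, -3), (+5, +4), (+1, +2), (-2, +2), (+0, -3). This is the pattern (-2, +2), (+0, -3), (+5, +4), (+1, +2) repeated.
step 11: apply (+5, +4) → (4, 9)
step 12: apply (+1, +2) → (5, 11)
step 13: apply (-2, +2) → (3, 13)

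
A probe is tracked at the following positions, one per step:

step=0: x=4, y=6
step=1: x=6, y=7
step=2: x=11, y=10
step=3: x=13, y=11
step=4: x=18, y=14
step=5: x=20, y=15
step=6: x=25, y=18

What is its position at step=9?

Differencing gives (+2, +1), (+5, +3), (+2, +1), (+5, +3), (+2, +1), (+5, +3). This is the pattern (+2, +1), (+5, +3) repeated.
step 7: apply (+2, +1) → x=27, y=19
step 8: apply (+5, +3) → x=32, y=22
step 9: apply (+2, +1) → x=34, y=23

x=34, y=23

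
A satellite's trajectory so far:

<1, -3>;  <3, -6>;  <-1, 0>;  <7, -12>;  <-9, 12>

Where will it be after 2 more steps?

The jumps are <+2, -3>, <-4, +6>, <+8, -12>, <-16, +24> — a geometric progression with ratio -2.
step 5: <-9, 12> + <+32, -48> → <23, -36>
step 6: <23, -36> + <-64, +96> → <-41, 60>

<-41, 60>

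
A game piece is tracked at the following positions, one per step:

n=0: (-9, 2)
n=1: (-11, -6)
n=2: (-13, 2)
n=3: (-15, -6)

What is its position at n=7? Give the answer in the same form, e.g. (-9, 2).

First: linear, -2 per step → -23 at step 7.
Second: cycles through 2, -6 every 2 steps. Step 7 lands at position 1 of the cycle → -6.

(-23, -6)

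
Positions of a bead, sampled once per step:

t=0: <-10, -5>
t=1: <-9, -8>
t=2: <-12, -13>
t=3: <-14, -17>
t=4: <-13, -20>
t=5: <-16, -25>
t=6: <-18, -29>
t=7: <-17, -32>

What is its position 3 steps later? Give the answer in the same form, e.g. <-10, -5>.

<-21, -44>

Step-to-step displacements: <+1, -3>, <-3, -5>, <-2, -4>, <+1, -3>, <-3, -5>, <-2, -4>, <+1, -3> — a repeating cycle of length 3.
step 8: apply <-3, -5> → <-20, -37>
step 9: apply <-2, -4> → <-22, -41>
step 10: apply <+1, -3> → <-21, -44>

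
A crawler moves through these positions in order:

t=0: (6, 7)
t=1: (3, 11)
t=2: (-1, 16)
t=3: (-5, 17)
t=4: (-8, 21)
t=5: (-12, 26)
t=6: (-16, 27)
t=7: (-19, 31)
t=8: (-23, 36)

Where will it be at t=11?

The moves between consecutive positions are (-3, +4), (-4, +5), (-4, +1), (-3, +4), (-4, +5), (-4, +1), (-3, +4), (-4, +5); they repeat the 3-cycle [(-3, +4), (-4, +5), (-4, +1)].
step 9: apply (-4, +1) → (-27, 37)
step 10: apply (-3, +4) → (-30, 41)
step 11: apply (-4, +5) → (-34, 46)

(-34, 46)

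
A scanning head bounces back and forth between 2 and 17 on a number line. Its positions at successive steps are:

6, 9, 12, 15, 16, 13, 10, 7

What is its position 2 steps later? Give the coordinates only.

3

The value travels 3 per step and bounces off the walls at 2 and 17.
  step 8: 7 → 4
  step 9: 4 → 3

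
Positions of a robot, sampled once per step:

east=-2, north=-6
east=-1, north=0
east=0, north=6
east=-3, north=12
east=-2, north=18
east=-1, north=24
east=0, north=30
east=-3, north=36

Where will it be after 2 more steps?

East: cycles through -2, -1, 0, -3 every 4 steps. Step 9 lands at position 1 of the cycle → -1.
North: linear, +6 per step → 48 at step 9.

east=-1, north=48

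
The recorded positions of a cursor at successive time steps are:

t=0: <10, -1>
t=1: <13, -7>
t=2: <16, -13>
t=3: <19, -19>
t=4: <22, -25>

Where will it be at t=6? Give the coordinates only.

Each step adds <+3, -6> to the position.
step 5: <22, -25> + <+3, -6> → <25, -31>
step 6: <25, -31> + <+3, -6> → <28, -37>

<28, -37>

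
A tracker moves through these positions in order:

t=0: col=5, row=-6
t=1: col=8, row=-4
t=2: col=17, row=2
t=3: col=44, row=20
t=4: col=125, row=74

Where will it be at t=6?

Consecutive displacements (+3, +2), (+9, +6), (+27, +18), (+81, +54) scale by a factor of 3 each step.
step 5: col=125, row=74 + (+243, +162) → col=368, row=236
step 6: col=368, row=236 + (+729, +486) → col=1097, row=722

col=1097, row=722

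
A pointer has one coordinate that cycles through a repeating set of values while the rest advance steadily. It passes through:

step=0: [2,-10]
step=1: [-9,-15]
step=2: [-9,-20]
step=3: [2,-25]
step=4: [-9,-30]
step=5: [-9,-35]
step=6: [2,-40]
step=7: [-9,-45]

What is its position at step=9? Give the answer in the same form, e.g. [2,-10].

[2,-55]

The first coordinate repeats the cycle [2, -9, -9] with period 3; step 9 mod 3 = 0, giving 2.
The second coordinate changes by -5 each step, so at step 9 it is -10 + 9·(-5) = -55.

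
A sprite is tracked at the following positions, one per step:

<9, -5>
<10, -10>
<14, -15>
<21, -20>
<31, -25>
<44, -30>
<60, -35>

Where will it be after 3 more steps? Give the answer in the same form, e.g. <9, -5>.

<126, -50>

Taking differences between consecutive positions: <+1, -5>, <+4, -5>, <+7, -5>, <+10, -5>, <+13, -5>, <+16, -5>. These grow by <+3, +0> each step.
step 7: <60, -35> + <+19, -5> → <79, -40>
step 8: <79, -40> + <+22, -5> → <101, -45>
step 9: <101, -45> + <+25, -5> → <126, -50>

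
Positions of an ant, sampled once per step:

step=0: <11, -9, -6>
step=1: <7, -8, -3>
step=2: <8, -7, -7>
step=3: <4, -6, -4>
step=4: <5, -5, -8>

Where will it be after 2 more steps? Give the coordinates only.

<2, -3, -9>

Step-to-step displacements: <-4, +1, +3>, <+1, +1, -4>, <-4, +1, +3>, <+1, +1, -4> — a repeating cycle of length 2.
step 5: apply <-4, +1, +3> → <1, -4, -5>
step 6: apply <+1, +1, -4> → <2, -3, -9>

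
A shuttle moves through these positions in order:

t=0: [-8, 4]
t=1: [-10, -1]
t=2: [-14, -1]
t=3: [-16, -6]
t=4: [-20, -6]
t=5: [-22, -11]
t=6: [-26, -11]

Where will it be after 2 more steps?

[-32, -16]

Differencing gives [-2, -5], [-4, +0], [-2, -5], [-4, +0], [-2, -5], [-4, +0]. This is the pattern [-2, -5], [-4, +0] repeated.
step 7: apply [-2, -5] → [-28, -16]
step 8: apply [-4, +0] → [-32, -16]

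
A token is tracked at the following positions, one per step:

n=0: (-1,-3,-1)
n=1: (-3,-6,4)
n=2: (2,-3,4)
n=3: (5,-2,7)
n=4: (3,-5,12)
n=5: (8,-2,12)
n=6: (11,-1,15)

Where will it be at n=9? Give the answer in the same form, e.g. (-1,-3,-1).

Differencing gives (-2,-3,+5), (+5,+3,+0), (+3,+1,+3), (-2,-3,+5), (+5,+3,+0), (+3,+1,+3). This is the pattern (-2,-3,+5), (+5,+3,+0), (+3,+1,+3) repeated.
step 7: apply (-2,-3,+5) → (9,-4,20)
step 8: apply (+5,+3,+0) → (14,-1,20)
step 9: apply (+3,+1,+3) → (17,0,23)

(17,0,23)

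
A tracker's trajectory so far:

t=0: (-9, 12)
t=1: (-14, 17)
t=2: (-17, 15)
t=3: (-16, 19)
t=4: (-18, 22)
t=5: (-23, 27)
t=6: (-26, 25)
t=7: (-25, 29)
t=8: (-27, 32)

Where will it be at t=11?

The moves between consecutive positions are (-5, +5), (-3, -2), (+1, +4), (-2, +3), (-5, +5), (-3, -2), (+1, +4), (-2, +3); they repeat the 4-cycle [(-5, +5), (-3, -2), (+1, +4), (-2, +3)].
step 9: apply (-5, +5) → (-32, 37)
step 10: apply (-3, -2) → (-35, 35)
step 11: apply (+1, +4) → (-34, 39)

(-34, 39)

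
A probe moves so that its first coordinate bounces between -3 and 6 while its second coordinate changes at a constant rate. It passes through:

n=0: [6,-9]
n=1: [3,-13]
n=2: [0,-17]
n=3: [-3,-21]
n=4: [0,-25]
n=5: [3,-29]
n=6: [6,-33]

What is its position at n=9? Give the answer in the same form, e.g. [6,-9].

The first coordinate reflects between -3 and 6, moving 3 per step.
  step 7: 6 → 3
  step 8: 3 → 0
  step 9: 0 → -3
The second coordinate changes by -4 each step: at step 9 it is -45.

[-3,-45]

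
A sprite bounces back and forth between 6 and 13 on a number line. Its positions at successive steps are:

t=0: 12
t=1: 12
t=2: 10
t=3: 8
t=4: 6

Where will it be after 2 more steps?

10

The value travels 2 per step and bounces off the walls at 6 and 13.
  step 5: 6 → 8
  step 6: 8 → 10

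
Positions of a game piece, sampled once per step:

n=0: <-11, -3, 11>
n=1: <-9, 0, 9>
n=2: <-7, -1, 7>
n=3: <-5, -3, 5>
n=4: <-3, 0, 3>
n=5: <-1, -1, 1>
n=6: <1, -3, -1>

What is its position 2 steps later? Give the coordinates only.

The first coordinate changes by +2 each step, so at step 8 it is -11 + 8·(2) = 5.
The second coordinate repeats the cycle [-3, 0, -1] with period 3; step 8 mod 3 = 2, giving -1.
The third coordinate changes by -2 each step, so at step 8 it is 11 + 8·(-2) = -5.

<5, -1, -5>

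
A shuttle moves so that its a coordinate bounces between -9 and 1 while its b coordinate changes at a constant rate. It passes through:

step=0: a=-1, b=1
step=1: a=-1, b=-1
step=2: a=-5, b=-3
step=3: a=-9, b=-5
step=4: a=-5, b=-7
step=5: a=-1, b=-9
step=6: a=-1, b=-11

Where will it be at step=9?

The a coordinate reflects between -9 and 1, moving 4 per step.
  step 7: -1 → -5
  step 8: -5 → -9
  step 9: -9 → -5
The b coordinate changes by -2 each step: at step 9 it is -17.

a=-5, b=-17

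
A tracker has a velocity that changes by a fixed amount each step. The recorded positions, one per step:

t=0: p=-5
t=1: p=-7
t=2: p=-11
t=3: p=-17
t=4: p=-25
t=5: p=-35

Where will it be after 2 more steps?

p=-61

Taking differences between consecutive positions: -2, -4, -6, -8, -10. These grow by -2 each step.
step 6: -35 − 12 → p=-47
step 7: -47 − 14 → p=-61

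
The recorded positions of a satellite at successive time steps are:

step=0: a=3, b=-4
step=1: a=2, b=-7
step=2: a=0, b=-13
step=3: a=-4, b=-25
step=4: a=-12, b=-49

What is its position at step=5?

a=-28, b=-97

Consecutive displacements (-1,-3), (-2,-6), (-4,-12), (-8,-24) scale by a factor of 2 each step.
step 5: a=-12, b=-49 + (-16,-48) → a=-28, b=-97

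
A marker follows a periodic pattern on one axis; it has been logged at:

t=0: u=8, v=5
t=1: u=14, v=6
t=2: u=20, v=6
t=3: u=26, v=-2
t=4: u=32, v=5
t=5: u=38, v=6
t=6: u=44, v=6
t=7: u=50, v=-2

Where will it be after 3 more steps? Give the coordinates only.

The u coordinate changes by +6 each step, so at step 10 it is 8 + 10·(6) = 68.
The v coordinate repeats the cycle [5, 6, 6, -2] with period 4; step 10 mod 4 = 2, giving 6.

u=68, v=6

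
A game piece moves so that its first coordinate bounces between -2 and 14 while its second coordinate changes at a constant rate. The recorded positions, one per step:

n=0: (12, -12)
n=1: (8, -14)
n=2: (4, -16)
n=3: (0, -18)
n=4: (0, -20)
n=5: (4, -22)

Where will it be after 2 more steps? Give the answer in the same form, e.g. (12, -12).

The first coordinate travels 4 per step and bounces off the walls at -2 and 14.
  step 6: 4 → 8
  step 7: 8 → 12
The second coordinate changes by -2 each step: at step 7 it is -26.

(12, -26)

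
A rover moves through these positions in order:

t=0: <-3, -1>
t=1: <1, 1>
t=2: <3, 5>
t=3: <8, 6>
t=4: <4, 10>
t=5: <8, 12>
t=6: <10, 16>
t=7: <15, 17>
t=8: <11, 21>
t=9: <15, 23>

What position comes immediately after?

<17, 27>

Step-to-step displacements: <+4, +2>, <+2, +4>, <+5, +1>, <-4, +4>, <+4, +2>, <+2, +4>, <+5, +1>, <-4, +4>, <+4, +2> — a repeating cycle of length 4.
step 10: apply <+2, +4> → <17, 27>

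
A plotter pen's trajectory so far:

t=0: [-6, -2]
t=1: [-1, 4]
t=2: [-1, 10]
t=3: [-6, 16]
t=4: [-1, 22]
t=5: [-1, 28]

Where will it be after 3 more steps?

[-1, 46]

First: cycles through -6, -1, -1 every 3 steps. Step 8 lands at position 2 of the cycle → -1.
Second: linear, +6 per step → 46 at step 8.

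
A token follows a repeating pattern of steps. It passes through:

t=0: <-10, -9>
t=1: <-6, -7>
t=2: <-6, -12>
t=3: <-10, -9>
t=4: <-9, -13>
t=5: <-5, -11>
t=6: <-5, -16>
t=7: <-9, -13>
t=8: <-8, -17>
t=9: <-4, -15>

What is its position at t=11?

<-8, -17>

Differencing gives <+4, +2>, <+0, -5>, <-4, +3>, <+1, -4>, <+4, +2>, <+0, -5>, <-4, +3>, <+1, -4>, <+4, +2>. This is the pattern <+4, +2>, <+0, -5>, <-4, +3>, <+1, -4> repeated.
step 10: apply <+0, -5> → <-4, -20>
step 11: apply <-4, +3> → <-8, -17>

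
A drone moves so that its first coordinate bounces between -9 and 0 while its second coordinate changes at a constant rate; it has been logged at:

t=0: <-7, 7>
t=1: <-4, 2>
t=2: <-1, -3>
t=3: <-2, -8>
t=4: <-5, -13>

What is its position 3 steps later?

<-4, -28>

The first coordinate travels 3 per step and bounces off the walls at -9 and 0.
  step 5: -5 → -8
  step 6: -8 → -7
  step 7: -7 → -4
The second coordinate changes by -5 each step: at step 7 it is -28.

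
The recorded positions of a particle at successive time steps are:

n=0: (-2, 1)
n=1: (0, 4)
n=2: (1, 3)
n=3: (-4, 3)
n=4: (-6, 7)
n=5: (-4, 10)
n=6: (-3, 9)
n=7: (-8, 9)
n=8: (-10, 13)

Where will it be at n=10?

The moves between consecutive positions are (+2, +3), (+1, -1), (-5, +0), (-2, +4), (+2, +3), (+1, -1), (-5, +0), (-2, +4); they repeat the 4-cycle [(+2, +3), (+1, -1), (-5, +0), (-2, +4)].
step 9: apply (+2, +3) → (-8, 16)
step 10: apply (+1, -1) → (-7, 15)

(-7, 15)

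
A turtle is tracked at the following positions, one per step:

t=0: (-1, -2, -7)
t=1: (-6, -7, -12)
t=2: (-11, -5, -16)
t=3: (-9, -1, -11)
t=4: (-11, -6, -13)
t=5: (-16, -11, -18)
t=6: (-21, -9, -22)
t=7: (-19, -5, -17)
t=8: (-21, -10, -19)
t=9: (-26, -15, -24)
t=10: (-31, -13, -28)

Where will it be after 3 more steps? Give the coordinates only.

Differencing gives (-5, -5, -5), (-5, +2, -4), (+2, +4, +5), (-2, -5, -2), (-5, -5, -5), (-5, +2, -4), (+2, +4, +5), (-2, -5, -2), (-5, -5, -5), (-5, +2, -4). This is the pattern (-5, -5, -5), (-5, +2, -4), (+2, +4, +5), (-2, -5, -2) repeated.
step 11: apply (+2, +4, +5) → (-29, -9, -23)
step 12: apply (-2, -5, -2) → (-31, -14, -25)
step 13: apply (-5, -5, -5) → (-36, -19, -30)

(-36, -19, -30)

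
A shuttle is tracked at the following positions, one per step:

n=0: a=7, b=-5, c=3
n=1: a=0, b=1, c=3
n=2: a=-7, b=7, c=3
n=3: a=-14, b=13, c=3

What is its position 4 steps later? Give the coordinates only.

The position changes by (-7,+6,+0) every step.
step 4: a=-14, b=13, c=3 + (-7,+6,+0) → a=-21, b=19, c=3
step 5: a=-21, b=19, c=3 + (-7,+6,+0) → a=-28, b=25, c=3
step 6: a=-28, b=25, c=3 + (-7,+6,+0) → a=-35, b=31, c=3
step 7: a=-35, b=31, c=3 + (-7,+6,+0) → a=-42, b=37, c=3

a=-42, b=37, c=3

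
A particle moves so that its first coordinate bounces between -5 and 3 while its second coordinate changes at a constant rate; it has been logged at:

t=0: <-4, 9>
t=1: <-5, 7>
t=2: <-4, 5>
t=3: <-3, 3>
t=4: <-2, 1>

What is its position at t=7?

<1, -5>

The first coordinate travels 1 per step and bounces off the walls at -5 and 3.
  step 5: -2 → -1
  step 6: -1 → 0
  step 7: 0 → 1
The second coordinate changes by -2 each step: at step 7 it is -5.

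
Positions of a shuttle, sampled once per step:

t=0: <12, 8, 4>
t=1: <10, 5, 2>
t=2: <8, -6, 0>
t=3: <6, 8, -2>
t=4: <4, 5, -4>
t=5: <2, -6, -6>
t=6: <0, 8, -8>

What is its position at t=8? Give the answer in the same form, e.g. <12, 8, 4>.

<-4, -6, -12>

First: linear, -2 per step → -4 at step 8.
Second: cycles through 8, 5, -6 every 3 steps. Step 8 lands at position 2 of the cycle → -6.
Third: linear, -2 per step → -12 at step 8.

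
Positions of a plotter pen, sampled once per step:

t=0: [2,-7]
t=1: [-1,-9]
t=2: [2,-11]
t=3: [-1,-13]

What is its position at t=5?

[-1,-17]

The first coordinate repeats the cycle [2, -1] with period 2; step 5 mod 2 = 1, giving -1.
The second coordinate changes by -2 each step, so at step 5 it is -7 + 5·(-2) = -17.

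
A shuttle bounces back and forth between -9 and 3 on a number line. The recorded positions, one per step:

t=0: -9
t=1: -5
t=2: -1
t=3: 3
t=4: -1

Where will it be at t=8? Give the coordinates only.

-1

The value reflects between -9 and 3, moving 4 per step.
  step 5: -1 → -5
  step 6: -5 → -9
  step 7: -9 → -5
  step 8: -5 → -1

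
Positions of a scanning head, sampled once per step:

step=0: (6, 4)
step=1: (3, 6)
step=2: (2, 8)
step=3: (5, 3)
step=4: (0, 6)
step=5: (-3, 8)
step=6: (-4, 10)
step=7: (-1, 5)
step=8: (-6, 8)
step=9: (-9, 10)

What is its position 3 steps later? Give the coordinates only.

The moves between consecutive positions are (-3, +2), (-1, +2), (+3, -5), (-5, +3), (-3, +2), (-1, +2), (+3, -5), (-5, +3), (-3, +2); they repeat the 4-cycle [(-3, +2), (-1, +2), (+3, -5), (-5, +3)].
step 10: apply (-1, +2) → (-10, 12)
step 11: apply (+3, -5) → (-7, 7)
step 12: apply (-5, +3) → (-12, 10)

(-12, 10)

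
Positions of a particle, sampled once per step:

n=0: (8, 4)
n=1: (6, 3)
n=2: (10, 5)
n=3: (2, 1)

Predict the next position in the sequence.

The jumps are (-2, -1), (+4, +2), (-8, -4) — a geometric progression with ratio -2.
step 4: (2, 1) + (+16, +8) → (18, 9)

(18, 9)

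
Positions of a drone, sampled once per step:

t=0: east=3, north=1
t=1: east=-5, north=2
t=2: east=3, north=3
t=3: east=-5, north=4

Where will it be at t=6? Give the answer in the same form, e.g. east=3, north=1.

East: cycles through 3, -5 every 2 steps. Step 6 lands at position 0 of the cycle → 3.
North: linear, +1 per step → 7 at step 6.

east=3, north=7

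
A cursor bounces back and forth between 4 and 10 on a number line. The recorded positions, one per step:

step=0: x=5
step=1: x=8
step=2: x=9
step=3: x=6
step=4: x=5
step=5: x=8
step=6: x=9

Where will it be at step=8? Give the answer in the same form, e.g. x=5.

The value travels 3 per step and bounces off the walls at 4 and 10.
  step 7: 9 → 6
  step 8: 6 → 5

x=5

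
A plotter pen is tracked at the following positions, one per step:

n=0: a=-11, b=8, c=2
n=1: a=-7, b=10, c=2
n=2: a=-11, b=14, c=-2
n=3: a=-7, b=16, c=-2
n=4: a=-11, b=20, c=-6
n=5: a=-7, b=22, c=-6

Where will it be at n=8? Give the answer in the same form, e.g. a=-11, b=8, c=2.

a=-11, b=32, c=-14

The moves between consecutive positions are (+4,+2,+0), (-4,+4,-4), (+4,+2,+0), (-4,+4,-4), (+4,+2,+0); they repeat the 2-cycle [(+4,+2,+0), (-4,+4,-4)].
step 6: apply (-4,+4,-4) → a=-11, b=26, c=-10
step 7: apply (+4,+2,+0) → a=-7, b=28, c=-10
step 8: apply (-4,+4,-4) → a=-11, b=32, c=-14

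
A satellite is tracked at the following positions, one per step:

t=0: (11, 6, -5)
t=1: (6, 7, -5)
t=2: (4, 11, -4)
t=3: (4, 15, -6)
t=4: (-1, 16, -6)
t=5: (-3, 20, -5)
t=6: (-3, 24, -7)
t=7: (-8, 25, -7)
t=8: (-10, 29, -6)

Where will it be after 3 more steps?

(-17, 38, -7)

Step-to-step displacements: (-5, +1, +0), (-2, +4, +1), (+0, +4, -2), (-5, +1, +0), (-2, +4, +1), (+0, +4, -2), (-5, +1, +0), (-2, +4, +1) — a repeating cycle of length 3.
step 9: apply (+0, +4, -2) → (-10, 33, -8)
step 10: apply (-5, +1, +0) → (-15, 34, -8)
step 11: apply (-2, +4, +1) → (-17, 38, -7)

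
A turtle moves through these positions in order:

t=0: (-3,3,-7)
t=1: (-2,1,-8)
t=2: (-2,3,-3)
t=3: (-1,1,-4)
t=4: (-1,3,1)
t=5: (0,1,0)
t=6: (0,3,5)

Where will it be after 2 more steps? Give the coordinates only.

(1,3,9)

The moves between consecutive positions are (+1,-2,-1), (+0,+2,+5), (+1,-2,-1), (+0,+2,+5), (+1,-2,-1), (+0,+2,+5); they repeat the 2-cycle [(+1,-2,-1), (+0,+2,+5)].
step 7: apply (+1,-2,-1) → (1,1,4)
step 8: apply (+0,+2,+5) → (1,3,9)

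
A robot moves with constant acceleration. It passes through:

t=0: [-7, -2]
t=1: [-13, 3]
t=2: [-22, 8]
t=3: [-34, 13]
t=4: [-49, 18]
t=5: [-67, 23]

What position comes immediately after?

[-88, 28]

First differences are [-6, +5], [-9, +5], [-12, +5], [-15, +5], [-18, +5]; their common second difference is [-3, +0] (constant acceleration).
step 6: [-67, 23] + [-21, +5] → [-88, 28]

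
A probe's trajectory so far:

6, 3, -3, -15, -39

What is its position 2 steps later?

-183

Consecutive displacements -3, -6, -12, -24 scale by a factor of 2 each step.
step 5: -39 − 48 → -87
step 6: -87 − 96 → -183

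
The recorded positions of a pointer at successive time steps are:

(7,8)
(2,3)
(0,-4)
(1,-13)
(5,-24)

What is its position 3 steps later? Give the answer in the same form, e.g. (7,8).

Taking differences between consecutive positions: (-5,-5), (-2,-7), (+1,-9), (+4,-11). These grow by (+3,-2) each step.
step 5: (5,-24) + (+7,-13) → (12,-37)
step 6: (12,-37) + (+10,-15) → (22,-52)
step 7: (22,-52) + (+13,-17) → (35,-69)

(35,-69)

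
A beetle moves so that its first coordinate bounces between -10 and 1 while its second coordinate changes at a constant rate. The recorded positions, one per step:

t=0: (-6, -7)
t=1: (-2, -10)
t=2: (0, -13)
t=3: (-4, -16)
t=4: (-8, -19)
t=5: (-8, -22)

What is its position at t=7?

The first coordinate travels 4 per step and bounces off the walls at -10 and 1.
  step 6: -8 → -4
  step 7: -4 → 0
The second coordinate changes by -3 each step: at step 7 it is -28.

(0, -28)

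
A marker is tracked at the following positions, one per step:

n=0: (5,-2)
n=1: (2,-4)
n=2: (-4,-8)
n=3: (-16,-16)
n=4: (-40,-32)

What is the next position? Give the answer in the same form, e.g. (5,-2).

Step-to-step displacements: (-3,-2), (-6,-4), (-12,-8), (-24,-16); each is 2× the previous.
step 5: (-40,-32) + (-48,-32) → (-88,-64)

(-88,-64)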